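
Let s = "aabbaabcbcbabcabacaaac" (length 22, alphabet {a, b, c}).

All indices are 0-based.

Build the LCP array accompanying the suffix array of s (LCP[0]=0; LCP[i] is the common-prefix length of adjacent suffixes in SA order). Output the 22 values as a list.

[0, 2, 3, 2, 1, 2, 2, 3, 1, 2, 0, 2, 2, 1, 1, 2, 3, 0, 1, 2, 1, 2]

rank→(start, suffix):
  0 → (18, 'aaac')
  1 → (0, 'aabbaabcbcbabcabacaaac')
  2 → (4, 'aabcbcbabcabacaaac')
  3 → (19, 'aac')
  4 → (14, 'abacaaac')
  5 → (1, 'abbaabcbcbabcabacaaac')
  6 → (11, 'abcabacaaac')
  7 → (5, 'abcbcbabcabacaaac')
  8 → (20, 'ac')
  9 → (16, 'acaaac')
  10 → (3, 'baabcbcbabcabacaaac')
  11 → (10, 'babcabacaaac')
  12 → (15, 'bacaaac')
  13 → (2, 'bbaabcbcbabcabacaaac')
  14 → (12, 'bcabacaaac')
  15 → (8, 'bcbabcabacaaac')
  16 → (6, 'bcbcbabcabacaaac')
  17 → (21, 'c')
  18 → (17, 'caaac')
  19 → (13, 'cabacaaac')
  20 → (9, 'cbabcabacaaac')
  21 → (7, 'cbcbabcabacaaac')

SA = [18, 0, 4, 19, 14, 1, 11, 5, 20, 16, 3, 10, 15, 2, 12, 8, 6, 21, 17, 13, 9, 7]
i: (SA[i-1],SA[i]) lcp shared
  1: (18,0) 2 'aa'
  2: (0,4) 3 'aab'
  3: (4,19) 2 'aa'
  4: (19,14) 1 'a'
  5: (14,1) 2 'ab'
  6: (1,11) 2 'ab'
  7: (11,5) 3 'abc'
  8: (5,20) 1 'a'
  9: (20,16) 2 'ac'
  10: (16,3) 0 ''
  11: (3,10) 2 'ba'
  12: (10,15) 2 'ba'
  13: (15,2) 1 'b'
  14: (2,12) 1 'b'
  15: (12,8) 2 'bc'
  16: (8,6) 3 'bcb'
  17: (6,21) 0 ''
  18: (21,17) 1 'c'
  19: (17,13) 2 'ca'
  20: (13,9) 1 'c'
  21: (9,7) 2 'cb'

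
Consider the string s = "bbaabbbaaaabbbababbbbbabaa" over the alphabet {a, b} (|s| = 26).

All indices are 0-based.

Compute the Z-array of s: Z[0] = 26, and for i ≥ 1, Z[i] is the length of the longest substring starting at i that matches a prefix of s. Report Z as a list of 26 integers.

[26, 1, 0, 0, 2, 4, 1, 0, 0, 0, 0, 2, 3, 1, 0, 1, 0, 2, 2, 2, 3, 1, 0, 1, 0, 0]

Z[0]=26
i=1: outside box; Z[1]=1 grow→box=[1,2)
i=2: outside box; Z[2]=0
i=3: outside box; Z[3]=0
i=4: outside box; Z[4]=2 grow→box=[4,6)
i=5: min(r-i=1, Z[1]=1)=1; Z[5]=4 grow→box=[5,9)
i=6: min(r-i=3, Z[1]=1)=1; Z[6]=1
i=7: min(r-i=2, Z[2]=0)=0; Z[7]=0
i=8: min(r-i=1, Z[3]=0)=0; Z[8]=0
i=9: outside box; Z[9]=0
i=10: outside box; Z[10]=0
i=11: outside box; Z[11]=2 grow→box=[11,13)
i=12: min(r-i=1, Z[1]=1)=1; Z[12]=3 grow→box=[12,15)
i=13: min(r-i=2, Z[1]=1)=1; Z[13]=1
i=14: min(r-i=1, Z[2]=0)=0; Z[14]=0
i=15: outside box; Z[15]=1 grow→box=[15,16)
i=16: outside box; Z[16]=0
i=17: outside box; Z[17]=2 grow→box=[17,19)
i=18: min(r-i=1, Z[1]=1)=1; Z[18]=2 grow→box=[18,20)
i=19: min(r-i=1, Z[1]=1)=1; Z[19]=2 grow→box=[19,21)
i=20: min(r-i=1, Z[1]=1)=1; Z[20]=3 grow→box=[20,23)
i=21: min(r-i=2, Z[1]=1)=1; Z[21]=1
i=22: min(r-i=1, Z[2]=0)=0; Z[22]=0
i=23: outside box; Z[23]=1 grow→box=[23,24)
i=24: outside box; Z[24]=0
i=25: outside box; Z[25]=0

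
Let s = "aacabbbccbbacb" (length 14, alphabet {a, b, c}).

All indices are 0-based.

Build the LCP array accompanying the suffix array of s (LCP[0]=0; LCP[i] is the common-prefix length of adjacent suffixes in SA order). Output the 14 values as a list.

[0, 1, 1, 2, 0, 1, 1, 2, 2, 1, 0, 1, 2, 1]

rank→(start, suffix):
  0 → (0, 'aacabbbccbbacb')
  1 → (3, 'abbbccbbacb')
  2 → (1, 'acabbbccbbacb')
  3 → (11, 'acb')
  4 → (13, 'b')
  5 → (10, 'bacb')
  6 → (9, 'bbacb')
  7 → (4, 'bbbccbbacb')
  8 → (5, 'bbccbbacb')
  9 → (6, 'bccbbacb')
  10 → (2, 'cabbbccbbacb')
  11 → (12, 'cb')
  12 → (8, 'cbbacb')
  13 → (7, 'ccbbacb')

SA = [0, 3, 1, 11, 13, 10, 9, 4, 5, 6, 2, 12, 8, 7]
i: (SA[i-1],SA[i]) lcp shared
  1: (0,3) 1 'a'
  2: (3,1) 1 'a'
  3: (1,11) 2 'ac'
  4: (11,13) 0 ''
  5: (13,10) 1 'b'
  6: (10,9) 1 'b'
  7: (9,4) 2 'bb'
  8: (4,5) 2 'bb'
  9: (5,6) 1 'b'
  10: (6,2) 0 ''
  11: (2,12) 1 'c'
  12: (12,8) 2 'cb'
  13: (8,7) 1 'c'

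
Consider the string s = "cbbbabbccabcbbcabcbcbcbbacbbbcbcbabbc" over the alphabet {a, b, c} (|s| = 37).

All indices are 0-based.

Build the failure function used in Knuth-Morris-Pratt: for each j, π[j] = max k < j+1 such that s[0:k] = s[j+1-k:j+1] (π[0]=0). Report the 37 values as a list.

[0, 0, 0, 0, 0, 0, 0, 1, 1, 0, 0, 1, 2, 3, 1, 0, 0, 1, 2, 1, 2, 1, 2, 3, 0, 1, 2, 3, 4, 1, 2, 1, 2, 0, 0, 0, 1]

π[0] = 0
j=1 s[j]='b': π[1]=0 (border '')
j=2 s[j]='b': π[2]=0 (border '')
j=3 s[j]='b': π[3]=0 (border '')
j=4 s[j]='a': π[4]=0 (border '')
j=5 s[j]='b': π[5]=0 (border '')
j=6 s[j]='b': π[6]=0 (border '')
j=7 s[j]='c': π[7]=1 (border 'c')
j=8 s[j]='c': k: 1→0; π[8]=1 (border 'c')
j=9 s[j]='a': k: 1→0; π[9]=0 (border '')
j=10 s[j]='b': π[10]=0 (border '')
j=11 s[j]='c': π[11]=1 (border 'c')
j=12 s[j]='b': π[12]=2 (border 'cb')
j=13 s[j]='b': π[13]=3 (border 'cbb')
j=14 s[j]='c': k: 3→0; π[14]=1 (border 'c')
j=15 s[j]='a': k: 1→0; π[15]=0 (border '')
j=16 s[j]='b': π[16]=0 (border '')
j=17 s[j]='c': π[17]=1 (border 'c')
j=18 s[j]='b': π[18]=2 (border 'cb')
j=19 s[j]='c': k: 2→0; π[19]=1 (border 'c')
j=20 s[j]='b': π[20]=2 (border 'cb')
j=21 s[j]='c': k: 2→0; π[21]=1 (border 'c')
j=22 s[j]='b': π[22]=2 (border 'cb')
j=23 s[j]='b': π[23]=3 (border 'cbb')
j=24 s[j]='a': k: 3→0; π[24]=0 (border '')
j=25 s[j]='c': π[25]=1 (border 'c')
j=26 s[j]='b': π[26]=2 (border 'cb')
j=27 s[j]='b': π[27]=3 (border 'cbb')
j=28 s[j]='b': π[28]=4 (border 'cbbb')
j=29 s[j]='c': k: 4→0; π[29]=1 (border 'c')
j=30 s[j]='b': π[30]=2 (border 'cb')
j=31 s[j]='c': k: 2→0; π[31]=1 (border 'c')
j=32 s[j]='b': π[32]=2 (border 'cb')
j=33 s[j]='a': k: 2→0; π[33]=0 (border '')
j=34 s[j]='b': π[34]=0 (border '')
j=35 s[j]='b': π[35]=0 (border '')
j=36 s[j]='c': π[36]=1 (border 'c')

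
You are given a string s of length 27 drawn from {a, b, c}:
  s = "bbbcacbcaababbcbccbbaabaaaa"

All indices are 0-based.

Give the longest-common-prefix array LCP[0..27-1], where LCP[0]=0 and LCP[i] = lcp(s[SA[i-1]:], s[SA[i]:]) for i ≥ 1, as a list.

[0, 1, 2, 3, 2, 4, 1, 3, 2, 1, 0, 3, 2, 1, 2, 2, 3, 1, 3, 2, 2, 0, 2, 1, 2, 3, 1]

sorted suffixes:
  #0 SA[0]=26  'a'
  #1 SA[1]=25  'aa'
  #2 SA[2]=24  'aaa'
  #3 SA[3]=23  'aaaa'
  #4 SA[4]=20  'aabaaaa'
  #5 SA[5]=8  'aababbcbccbbaabaaaa'
  #6 SA[6]=21  'abaaaa'
  #7 SA[7]=9  'ababbcbccbbaabaaaa'
  #8 SA[8]=11  'abbcbccbbaabaaaa'
  #9 SA[9]=4  'acbcaababbcbccbbaabaaaa'
  #10 SA[10]=22  'baaaa'
  #11 SA[11]=19  'baabaaaa'
  #12 SA[12]=10  'babbcbccbbaabaaaa'
  #13 SA[13]=18  'bbaabaaaa'
  #14 SA[14]=0  'bbbcacbcaababbcbccbbaabaaaa'
  #15 SA[15]=1  'bbcacbcaababbcbccbbaabaaaa'
  #16 SA[16]=12  'bbcbccbbaabaaaa'
  #17 SA[17]=6  'bcaababbcbccbbaabaaaa'
  #18 SA[18]=2  'bcacbcaababbcbccbbaabaaaa'
  #19 SA[19]=13  'bcbccbbaabaaaa'
  #20 SA[20]=15  'bccbbaabaaaa'
  #21 SA[21]=7  'caababbcbccbbaabaaaa'
  #22 SA[22]=3  'cacbcaababbcbccbbaabaaaa'
  #23 SA[23]=17  'cbbaabaaaa'
  #24 SA[24]=5  'cbcaababbcbccbbaabaaaa'
  #25 SA[25]=14  'cbccbbaabaaaa'
  #26 SA[26]=16  'ccbbaabaaaa'

SA = [26, 25, 24, 23, 20, 8, 21, 9, 11, 4, 22, 19, 10, 18, 0, 1, 12, 6, 2, 13, 15, 7, 3, 17, 5, 14, 16]
[i] adj suffixes → lcp
  [1] 26/25 → 1 ('a')
  [2] 25/24 → 2 ('aa')
  [3] 24/23 → 3 ('aaa')
  [4] 23/20 → 2 ('aa')
  [5] 20/8 → 4 ('aaba')
  [6] 8/21 → 1 ('a')
  [7] 21/9 → 3 ('aba')
  [8] 9/11 → 2 ('ab')
  [9] 11/4 → 1 ('a')
  [10] 4/22 → 0 ('')
  [11] 22/19 → 3 ('baa')
  [12] 19/10 → 2 ('ba')
  [13] 10/18 → 1 ('b')
  [14] 18/0 → 2 ('bb')
  [15] 0/1 → 2 ('bb')
  [16] 1/12 → 3 ('bbc')
  [17] 12/6 → 1 ('b')
  [18] 6/2 → 3 ('bca')
  [19] 2/13 → 2 ('bc')
  [20] 13/15 → 2 ('bc')
  [21] 15/7 → 0 ('')
  [22] 7/3 → 2 ('ca')
  [23] 3/17 → 1 ('c')
  [24] 17/5 → 2 ('cb')
  [25] 5/14 → 3 ('cbc')
  [26] 14/16 → 1 ('c')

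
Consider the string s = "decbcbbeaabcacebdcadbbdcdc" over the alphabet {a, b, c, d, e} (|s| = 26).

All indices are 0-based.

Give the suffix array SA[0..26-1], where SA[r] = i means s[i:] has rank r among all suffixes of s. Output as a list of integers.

rank | idx | suffix
   0 |   8 | aabcacebdcadbbdcdc
   1 |   9 | abcacebdcadbbdcdc
   2 |  12 | acebdcadbbdcdc
   3 |  18 | adbbdcdc
   4 |  20 | bbdcdc
   5 |   5 | bbeaabcacebdcadbbdcdc
   6 |  10 | bcacebdcadbbdcdc
   7 |   3 | bcbbeaabcacebdcadbbdcdc
   8 |  15 | bdcadbbdcdc
   9 |  21 | bdcdc
  10 |   6 | beaabcacebdcadbbdcdc
  11 |  25 | c
  12 |  11 | cacebdcadbbdcdc
  13 |  17 | cadbbdcdc
  14 |   4 | cbbeaabcacebdcadbbdcdc
  15 |   2 | cbcbbeaabcacebdcadbbdcdc
  16 |  23 | cdc
  17 |  13 | cebdcadbbdcdc
  18 |  19 | dbbdcdc
  19 |  24 | dc
  20 |  16 | dcadbbdcdc
  21 |  22 | dcdc
  22 |   0 | decbcbbeaabcacebdcadbbdcdc
  23 |   7 | eaabcacebdcadbbdcdc
  24 |  14 | ebdcadbbdcdc
  25 |   1 | ecbcbbeaabcacebdcadbbdcdc

[8, 9, 12, 18, 20, 5, 10, 3, 15, 21, 6, 25, 11, 17, 4, 2, 23, 13, 19, 24, 16, 22, 0, 7, 14, 1]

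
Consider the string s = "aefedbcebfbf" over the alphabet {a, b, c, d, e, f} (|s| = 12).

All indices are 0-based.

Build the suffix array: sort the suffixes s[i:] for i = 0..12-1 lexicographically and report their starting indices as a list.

[0, 5, 10, 8, 6, 4, 7, 3, 1, 11, 9, 2]

rank | idx | suffix
   0 |   0 | aefedbcebfbf
   1 |   5 | bcebfbf
   2 |  10 | bf
   3 |   8 | bfbf
   4 |   6 | cebfbf
   5 |   4 | dbcebfbf
   6 |   7 | ebfbf
   7 |   3 | edbcebfbf
   8 |   1 | efedbcebfbf
   9 |  11 | f
  10 |   9 | fbf
  11 |   2 | fedbcebfbf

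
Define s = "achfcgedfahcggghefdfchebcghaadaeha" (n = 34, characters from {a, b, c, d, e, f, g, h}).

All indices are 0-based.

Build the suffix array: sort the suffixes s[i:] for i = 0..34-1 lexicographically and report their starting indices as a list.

[33, 27, 0, 28, 30, 9, 23, 4, 11, 24, 20, 1, 29, 7, 18, 22, 6, 16, 31, 8, 3, 19, 17, 5, 12, 13, 25, 14, 32, 26, 10, 21, 15, 2]

rank | idx | suffix
   0 |  33 | a
   1 |  27 | aadaeha
   2 |   0 | achfcgedfahcggghefdfchebcghaadaeha
   3 |  28 | adaeha
   4 |  30 | aeha
   5 |   9 | ahcggghefdfchebcghaadaeha
   6 |  23 | bcghaadaeha
   7 |   4 | cgedfahcggghefdfchebcghaadaeha
   8 |  11 | cggghefdfchebcghaadaeha
   9 |  24 | cghaadaeha
  10 |  20 | chebcghaadaeha
  11 |   1 | chfcgedfahcggghefdfchebcghaadaeha
  12 |  29 | daeha
  13 |   7 | dfahcggghefdfchebcghaadaeha
  14 |  18 | dfchebcghaadaeha
  15 |  22 | ebcghaadaeha
  16 |   6 | edfahcggghefdfchebcghaadaeha
  17 |  16 | efdfchebcghaadaeha
  18 |  31 | eha
  19 |   8 | fahcggghefdfchebcghaadaeha
  20 |   3 | fcgedfahcggghefdfchebcghaadaeha
  21 |  19 | fchebcghaadaeha
  22 |  17 | fdfchebcghaadaeha
  23 |   5 | gedfahcggghefdfchebcghaadaeha
  24 |  12 | ggghefdfchebcghaadaeha
  25 |  13 | gghefdfchebcghaadaeha
  26 |  25 | ghaadaeha
  27 |  14 | ghefdfchebcghaadaeha
  28 |  32 | ha
  29 |  26 | haadaeha
  30 |  10 | hcggghefdfchebcghaadaeha
  31 |  21 | hebcghaadaeha
  32 |  15 | hefdfchebcghaadaeha
  33 |   2 | hfcgedfahcggghefdfchebcghaadaeha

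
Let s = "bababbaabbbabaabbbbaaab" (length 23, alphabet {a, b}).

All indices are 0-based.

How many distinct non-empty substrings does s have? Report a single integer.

215

sorted suffixes:
  #0 SA[0]=19  'aaab'
  #1 SA[1]=20  'aab'
  #2 SA[2]=6  'aabbbabaabbbbaaab'
  #3 SA[3]=13  'aabbbbaaab'
  #4 SA[4]=21  'ab'
  #5 SA[5]=11  'abaabbbbaaab'
  #6 SA[6]=1  'ababbaabbbabaabbbbaaab'
  #7 SA[7]=3  'abbaabbbabaabbbbaaab'
  #8 SA[8]=7  'abbbabaabbbbaaab'
  #9 SA[9]=14  'abbbbaaab'
  #10 SA[10]=22  'b'
  #11 SA[11]=18  'baaab'
  #12 SA[12]=5  'baabbbabaabbbbaaab'
  #13 SA[13]=12  'baabbbbaaab'
  #14 SA[14]=10  'babaabbbbaaab'
  #15 SA[15]=0  'bababbaabbbabaabbbbaaab'
  #16 SA[16]=2  'babbaabbbabaabbbbaaab'
  #17 SA[17]=17  'bbaaab'
  #18 SA[18]=4  'bbaabbbabaabbbbaaab'
  #19 SA[19]=9  'bbabaabbbbaaab'
  #20 SA[20]=16  'bbbaaab'
  #21 SA[21]=8  'bbbabaabbbbaaab'
  #22 SA[22]=15  'bbbbaaab'

SA = [19, 20, 6, 13, 21, 11, 1, 3, 7, 14, 22, 18, 5, 12, 10, 0, 2, 17, 4, 9, 16, 8, 15]
i: (SA[i-1],SA[i]) lcp shared
  1: (19,20) 2 'aa'
  2: (20,6) 3 'aab'
  3: (6,13) 5 'aabbb'
  4: (13,21) 1 'a'
  5: (21,11) 2 'ab'
  6: (11,1) 3 'aba'
  7: (1,3) 2 'ab'
  8: (3,7) 3 'abb'
  9: (7,14) 4 'abbb'
  10: (14,22) 0 ''
  11: (22,18) 1 'b'
  12: (18,5) 3 'baa'
  13: (5,12) 6 'baabbb'
  14: (12,10) 2 'ba'
  15: (10,0) 4 'baba'
  16: (0,2) 3 'bab'
  17: (2,17) 1 'b'
  18: (17,4) 4 'bbaa'
  19: (4,9) 3 'bba'
  20: (9,16) 2 'bb'
  21: (16,8) 4 'bbba'
  22: (8,15) 3 'bbb'

n(n+1)/2 = 23·24/2 = 276
Σ LCP = 0 + 2 + 3 + 5 + 1 + 2 + 3 + 2 + 3 + 4 + 0 + 1 + 3 + 6 + 2 + 4 + 3 + 1 + 4 + 3 + 2 + 4 + 3 = 61
distinct = 276 − 61 = 215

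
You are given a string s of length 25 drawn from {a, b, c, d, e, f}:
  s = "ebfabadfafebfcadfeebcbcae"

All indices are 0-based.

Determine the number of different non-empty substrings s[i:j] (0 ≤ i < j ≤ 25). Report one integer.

295

rank | idx | suffix
   0 |   3 | abadfafebfcadfeebcbcae
   1 |   5 | adfafebfcadfeebcbcae
   2 |  14 | adfeebcbcae
   3 |  23 | ae
   4 |   8 | afebfcadfeebcbcae
   5 |   4 | badfafebfcadfeebcbcae
   6 |  21 | bcae
   7 |  19 | bcbcae
   8 |   1 | bfabadfafebfcadfeebcbcae
   9 |  11 | bfcadfeebcbcae
  10 |  13 | cadfeebcbcae
  11 |  22 | cae
  12 |  20 | cbcae
  13 |   6 | dfafebfcadfeebcbcae
  14 |  15 | dfeebcbcae
  15 |  24 | e
  16 |  18 | ebcbcae
  17 |   0 | ebfabadfafebfcadfeebcbcae
  18 |  10 | ebfcadfeebcbcae
  19 |  17 | eebcbcae
  20 |   2 | fabadfafebfcadfeebcbcae
  21 |   7 | fafebfcadfeebcbcae
  22 |  12 | fcadfeebcbcae
  23 |   9 | febfcadfeebcbcae
  24 |  16 | feebcbcae

SA = [3, 5, 14, 23, 8, 4, 21, 19, 1, 11, 13, 22, 20, 6, 15, 24, 18, 0, 10, 17, 2, 7, 12, 9, 16]
[i] adj suffixes → lcp
  [1] 3/5 → 1 ('a')
  [2] 5/14 → 3 ('adf')
  [3] 14/23 → 1 ('a')
  [4] 23/8 → 1 ('a')
  [5] 8/4 → 0 ('')
  [6] 4/21 → 1 ('b')
  [7] 21/19 → 2 ('bc')
  [8] 19/1 → 1 ('b')
  [9] 1/11 → 2 ('bf')
  [10] 11/13 → 0 ('')
  [11] 13/22 → 2 ('ca')
  [12] 22/20 → 1 ('c')
  [13] 20/6 → 0 ('')
  [14] 6/15 → 2 ('df')
  [15] 15/24 → 0 ('')
  [16] 24/18 → 1 ('e')
  [17] 18/0 → 2 ('eb')
  [18] 0/10 → 3 ('ebf')
  [19] 10/17 → 1 ('e')
  [20] 17/2 → 0 ('')
  [21] 2/7 → 2 ('fa')
  [22] 7/12 → 1 ('f')
  [23] 12/9 → 1 ('f')
  [24] 9/16 → 2 ('fe')

n(n+1)/2 = 25·26/2 = 325
Σ LCP = 0 + 1 + 3 + 1 + 1 + 0 + 1 + 2 + 1 + 2 + 0 + 2 + 1 + 0 + 2 + 0 + 1 + 2 + 3 + 1 + 0 + 2 + 1 + 1 + 2 = 30
distinct = 325 − 30 = 295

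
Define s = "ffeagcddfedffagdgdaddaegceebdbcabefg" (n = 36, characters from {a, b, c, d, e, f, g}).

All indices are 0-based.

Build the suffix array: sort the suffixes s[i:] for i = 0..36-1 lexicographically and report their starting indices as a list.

[31, 18, 21, 3, 13, 29, 27, 32, 30, 5, 24, 17, 20, 28, 19, 6, 7, 10, 15, 2, 26, 9, 25, 33, 22, 12, 1, 8, 11, 0, 34, 35, 4, 23, 16, 14]

rank | idx | suffix
   0 |  31 | abefg
   1 |  18 | addaegceebdbcabefg
   2 |  21 | aegceebdbcabefg
   3 |   3 | agcddfedffagdgdaddaegceebdbcabefg
   4 |  13 | agdgdaddaegceebdbcabefg
   5 |  29 | bcabefg
   6 |  27 | bdbcabefg
   7 |  32 | befg
   8 |  30 | cabefg
   9 |   5 | cddfedffagdgdaddaegceebdbcabefg
  10 |  24 | ceebdbcabefg
  11 |  17 | daddaegceebdbcabefg
  12 |  20 | daegceebdbcabefg
  13 |  28 | dbcabefg
  14 |  19 | ddaegceebdbcabefg
  15 |   6 | ddfedffagdgdaddaegceebdbcabefg
  16 |   7 | dfedffagdgdaddaegceebdbcabefg
  17 |  10 | dffagdgdaddaegceebdbcabefg
  18 |  15 | dgdaddaegceebdbcabefg
  19 |   2 | eagcddfedffagdgdaddaegceebdbcabefg
  20 |  26 | ebdbcabefg
  21 |   9 | edffagdgdaddaegceebdbcabefg
  22 |  25 | eebdbcabefg
  23 |  33 | efg
  24 |  22 | egceebdbcabefg
  25 |  12 | fagdgdaddaegceebdbcabefg
  26 |   1 | feagcddfedffagdgdaddaegceebdbcabefg
  27 |   8 | fedffagdgdaddaegceebdbcabefg
  28 |  11 | ffagdgdaddaegceebdbcabefg
  29 |   0 | ffeagcddfedffagdgdaddaegceebdbcabefg
  30 |  34 | fg
  31 |  35 | g
  32 |   4 | gcddfedffagdgdaddaegceebdbcabefg
  33 |  23 | gceebdbcabefg
  34 |  16 | gdaddaegceebdbcabefg
  35 |  14 | gdgdaddaegceebdbcabefg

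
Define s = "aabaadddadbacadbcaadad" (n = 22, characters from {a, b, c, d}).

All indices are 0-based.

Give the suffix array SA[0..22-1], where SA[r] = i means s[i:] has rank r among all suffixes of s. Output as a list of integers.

rank→(start, suffix):
  0 → (0, 'aabaadddadbacadbcaadad')
  1 → (17, 'aadad')
  2 → (3, 'aadddadbacadbcaadad')
  3 → (1, 'abaadddadbacadbcaadad')
  4 → (11, 'acadbcaadad')
  5 → (20, 'ad')
  6 → (18, 'adad')
  7 → (8, 'adbacadbcaadad')
  8 → (13, 'adbcaadad')
  9 → (4, 'adddadbacadbcaadad')
  10 → (2, 'baadddadbacadbcaadad')
  11 → (10, 'bacadbcaadad')
  12 → (15, 'bcaadad')
  13 → (16, 'caadad')
  14 → (12, 'cadbcaadad')
  15 → (21, 'd')
  16 → (19, 'dad')
  17 → (7, 'dadbacadbcaadad')
  18 → (9, 'dbacadbcaadad')
  19 → (14, 'dbcaadad')
  20 → (6, 'ddadbacadbcaadad')
  21 → (5, 'dddadbacadbcaadad')

[0, 17, 3, 1, 11, 20, 18, 8, 13, 4, 2, 10, 15, 16, 12, 21, 19, 7, 9, 14, 6, 5]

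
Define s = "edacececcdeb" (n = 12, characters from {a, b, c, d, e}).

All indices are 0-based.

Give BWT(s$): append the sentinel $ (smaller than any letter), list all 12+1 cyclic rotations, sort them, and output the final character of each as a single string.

bdeeceaecdcc$

rank  rotation       last
    0  $edacececcdeb  b
    1  acececcdeb$ed  d
    2  b$edacececcde  e
    3  ccdeb$edacece  e
    4  cdeb$edacecec  c
    5  ceccdeb$edace  e
    6  cececcdeb$eda  a
    7  dacececcdeb$e  e
    8  deb$edacececc  c
    9  eb$edacececcd  d
   10  eccdeb$edacec  c
   11  ececcdeb$edac  c
   12  edacececcdeb$  $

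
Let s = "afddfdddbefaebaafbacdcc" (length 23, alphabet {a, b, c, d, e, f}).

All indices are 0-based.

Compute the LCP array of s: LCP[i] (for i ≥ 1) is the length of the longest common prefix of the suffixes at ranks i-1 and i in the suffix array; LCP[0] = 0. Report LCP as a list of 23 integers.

[0, 1, 1, 1, 2, 0, 2, 1, 0, 1, 1, 0, 1, 1, 2, 2, 1, 0, 1, 0, 1, 1, 3]

sorted suffixes:
  #0 SA[0]=14  'aafbacdcc'
  #1 SA[1]=18  'acdcc'
  #2 SA[2]=11  'aebaafbacdcc'
  #3 SA[3]=15  'afbacdcc'
  #4 SA[4]=0  'afddfdddbefaebaafbacdcc'
  #5 SA[5]=13  'baafbacdcc'
  #6 SA[6]=17  'bacdcc'
  #7 SA[7]=8  'befaebaafbacdcc'
  #8 SA[8]=22  'c'
  #9 SA[9]=21  'cc'
  #10 SA[10]=19  'cdcc'
  #11 SA[11]=7  'dbefaebaafbacdcc'
  #12 SA[12]=20  'dcc'
  #13 SA[13]=6  'ddbefaebaafbacdcc'
  #14 SA[14]=5  'dddbefaebaafbacdcc'
  #15 SA[15]=2  'ddfdddbefaebaafbacdcc'
  #16 SA[16]=3  'dfdddbefaebaafbacdcc'
  #17 SA[17]=12  'ebaafbacdcc'
  #18 SA[18]=9  'efaebaafbacdcc'
  #19 SA[19]=10  'faebaafbacdcc'
  #20 SA[20]=16  'fbacdcc'
  #21 SA[21]=4  'fdddbefaebaafbacdcc'
  #22 SA[22]=1  'fddfdddbefaebaafbacdcc'

SA = [14, 18, 11, 15, 0, 13, 17, 8, 22, 21, 19, 7, 20, 6, 5, 2, 3, 12, 9, 10, 16, 4, 1]
[i] adj suffixes → lcp
  [1] 14/18 → 1 ('a')
  [2] 18/11 → 1 ('a')
  [3] 11/15 → 1 ('a')
  [4] 15/0 → 2 ('af')
  [5] 0/13 → 0 ('')
  [6] 13/17 → 2 ('ba')
  [7] 17/8 → 1 ('b')
  [8] 8/22 → 0 ('')
  [9] 22/21 → 1 ('c')
  [10] 21/19 → 1 ('c')
  [11] 19/7 → 0 ('')
  [12] 7/20 → 1 ('d')
  [13] 20/6 → 1 ('d')
  [14] 6/5 → 2 ('dd')
  [15] 5/2 → 2 ('dd')
  [16] 2/3 → 1 ('d')
  [17] 3/12 → 0 ('')
  [18] 12/9 → 1 ('e')
  [19] 9/10 → 0 ('')
  [20] 10/16 → 1 ('f')
  [21] 16/4 → 1 ('f')
  [22] 4/1 → 3 ('fdd')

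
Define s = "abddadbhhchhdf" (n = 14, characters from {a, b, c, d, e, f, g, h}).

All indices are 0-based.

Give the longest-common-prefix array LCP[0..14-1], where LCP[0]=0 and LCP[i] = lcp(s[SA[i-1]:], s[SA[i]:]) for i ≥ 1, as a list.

[0, 1, 0, 1, 0, 0, 1, 1, 1, 0, 0, 1, 1, 2]

rank | idx | suffix
   0 |   0 | abddadbhhchhdf
   1 |   4 | adbhhchhdf
   2 |   1 | bddadbhhchhdf
   3 |   6 | bhhchhdf
   4 |   9 | chhdf
   5 |   3 | dadbhhchhdf
   6 |   5 | dbhhchhdf
   7 |   2 | ddadbhhchhdf
   8 |  12 | df
   9 |  13 | f
  10 |   8 | hchhdf
  11 |  11 | hdf
  12 |   7 | hhchhdf
  13 |  10 | hhdf

SA = [0, 4, 1, 6, 9, 3, 5, 2, 12, 13, 8, 11, 7, 10]
rank  pair      lcp
   1  s[0:],s[4:]  1  'a'
   2  s[4:],s[1:]  0  ''
   3  s[1:],s[6:]  1  'b'
   4  s[6:],s[9:]  0  ''
   5  s[9:],s[3:]  0  ''
   6  s[3:],s[5:]  1  'd'
   7  s[5:],s[2:]  1  'd'
   8  s[2:],s[12:]  1  'd'
   9  s[12:],s[13:]  0  ''
  10  s[13:],s[8:]  0  ''
  11  s[8:],s[11:]  1  'h'
  12  s[11:],s[7:]  1  'h'
  13  s[7:],s[10:]  2  'hh'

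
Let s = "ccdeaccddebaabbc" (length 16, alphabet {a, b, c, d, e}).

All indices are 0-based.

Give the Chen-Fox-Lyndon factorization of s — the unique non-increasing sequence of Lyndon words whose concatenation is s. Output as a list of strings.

["ccde", "accddeb", "aabbc"]

emit factor 1: 'ccde' (i=0, period=4)
emit factor 2: 'accddeb' (i=4, period=7)
emit factor 3: 'aabbc' (i=11, period=5)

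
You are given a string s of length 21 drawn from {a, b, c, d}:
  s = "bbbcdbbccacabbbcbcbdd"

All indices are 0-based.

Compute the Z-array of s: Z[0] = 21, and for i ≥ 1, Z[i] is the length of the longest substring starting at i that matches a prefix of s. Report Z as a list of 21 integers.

[21, 2, 1, 0, 0, 2, 1, 0, 0, 0, 0, 0, 4, 2, 1, 0, 1, 0, 1, 0, 0]

Z[0]=21
i=1: i≥r, start 0; Z[1]=2 grow→box=[1,3)
i=2: min(r-i=1, Z[1]=2)=1; Z[2]=1
i=3: i≥r, start 0; Z[3]=0
i=4: i≥r, start 0; Z[4]=0
i=5: i≥r, start 0; Z[5]=2 grow→box=[5,7)
i=6: min(r-i=1, Z[1]=2)=1; Z[6]=1
i=7: i≥r, start 0; Z[7]=0
i=8: i≥r, start 0; Z[8]=0
i=9: i≥r, start 0; Z[9]=0
i=10: i≥r, start 0; Z[10]=0
i=11: i≥r, start 0; Z[11]=0
i=12: i≥r, start 0; Z[12]=4 grow→box=[12,16)
i=13: min(r-i=3, Z[1]=2)=2; Z[13]=2
i=14: min(r-i=2, Z[2]=1)=1; Z[14]=1
i=15: min(r-i=1, Z[3]=0)=0; Z[15]=0
i=16: i≥r, start 0; Z[16]=1 grow→box=[16,17)
i=17: i≥r, start 0; Z[17]=0
i=18: i≥r, start 0; Z[18]=1 grow→box=[18,19)
i=19: i≥r, start 0; Z[19]=0
i=20: i≥r, start 0; Z[20]=0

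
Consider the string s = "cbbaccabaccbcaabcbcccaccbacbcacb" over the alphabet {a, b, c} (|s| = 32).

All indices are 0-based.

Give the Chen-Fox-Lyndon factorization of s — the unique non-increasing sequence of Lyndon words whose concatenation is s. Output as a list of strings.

["c", "b", "b", "acc", "abaccbc", "aabcbcccaccbacbcacb"]

emit factor 1: 'c' (i=0, period=1)
emit factor 2: 'b' (i=1, period=1)
emit factor 3: 'b' (i=2, period=1)
emit factor 4: 'acc' (i=3, period=3)
emit factor 5: 'abaccbc' (i=6, period=7)
emit factor 6: 'aabcbcccaccbacbcacb' (i=13, period=19)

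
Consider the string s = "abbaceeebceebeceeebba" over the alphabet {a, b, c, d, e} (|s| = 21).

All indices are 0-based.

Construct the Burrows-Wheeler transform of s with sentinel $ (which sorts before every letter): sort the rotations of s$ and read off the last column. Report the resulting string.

rank  rotation                last
    0  $abbaceeebceebeceeebba  a
    1  a$abbaceeebceebeceeebb  b
    2  abbaceeebceebeceeebba$  $
    3  aceeebceebeceeebba$abb  b
    4  ba$abbaceeebceebeceeeb  b
    5  baceeebceebeceeebba$ab  b
    6  bba$abbaceeebceebeceee  e
    7  bbaceeebceebeceeebba$a  a
    8  bceebeceeebba$abbaceee  e
    9  beceeebba$abbaceeebcee  e
   10  ceebeceeebba$abbaceeeb  b
   11  ceeebba$abbaceeebceebe  e
   12  ceeebceebeceeebba$abba  a
   13  ebba$abbaceeebceebecee  e
   14  ebceebeceeebba$abbacee  e
   15  ebeceeebba$abbaceeebce  e
   16  eceeebba$abbaceeebceeb  b
   17  eebba$abbaceeebceebece  e
   18  eebceebeceeebba$abbace  e
   19  eebeceeebba$abbaceeebc  c
   20  eeebba$abbaceeebceebec  c
   21  eeebceebeceeebba$abbac  c

ab$bbbeaeebeaeeebeeccc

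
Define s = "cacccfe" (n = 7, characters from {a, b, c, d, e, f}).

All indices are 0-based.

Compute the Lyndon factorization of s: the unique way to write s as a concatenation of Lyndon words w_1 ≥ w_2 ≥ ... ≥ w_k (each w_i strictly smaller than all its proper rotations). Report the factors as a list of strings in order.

["c", "acccfe"]

emit factor 1: 'c' (i=0, period=1)
emit factor 2: 'acccfe' (i=1, period=6)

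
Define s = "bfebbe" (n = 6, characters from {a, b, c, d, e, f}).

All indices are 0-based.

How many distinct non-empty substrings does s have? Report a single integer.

18

sorted suffixes:
  #0 SA[0]=3  'bbe'
  #1 SA[1]=4  'be'
  #2 SA[2]=0  'bfebbe'
  #3 SA[3]=5  'e'
  #4 SA[4]=2  'ebbe'
  #5 SA[5]=1  'febbe'

SA = [3, 4, 0, 5, 2, 1]
i: (SA[i-1],SA[i]) lcp shared
  1: (3,4) 1 'b'
  2: (4,0) 1 'b'
  3: (0,5) 0 ''
  4: (5,2) 1 'e'
  5: (2,1) 0 ''

n(n+1)/2 = 6·7/2 = 21
Σ LCP = 0 + 1 + 1 + 0 + 1 + 0 = 3
distinct = 21 − 3 = 18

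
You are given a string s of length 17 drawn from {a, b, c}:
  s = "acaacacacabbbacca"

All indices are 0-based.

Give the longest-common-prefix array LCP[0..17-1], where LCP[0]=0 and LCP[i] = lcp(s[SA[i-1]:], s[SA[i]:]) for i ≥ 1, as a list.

rank→(start, suffix):
  0 → (16, 'a')
  1 → (2, 'aacacacabbbacca')
  2 → (9, 'abbbacca')
  3 → (0, 'acaacacacabbbacca')
  4 → (7, 'acabbbacca')
  5 → (5, 'acacabbbacca')
  6 → (3, 'acacacabbbacca')
  7 → (13, 'acca')
  8 → (12, 'bacca')
  9 → (11, 'bbacca')
  10 → (10, 'bbbacca')
  11 → (15, 'ca')
  12 → (1, 'caacacacabbbacca')
  13 → (8, 'cabbbacca')
  14 → (6, 'cacabbbacca')
  15 → (4, 'cacacabbbacca')
  16 → (14, 'cca')

SA = [16, 2, 9, 0, 7, 5, 3, 13, 12, 11, 10, 15, 1, 8, 6, 4, 14]
rank  pair      lcp
   1  s[16:],s[2:]  1  'a'
   2  s[2:],s[9:]  1  'a'
   3  s[9:],s[0:]  1  'a'
   4  s[0:],s[7:]  3  'aca'
   5  s[7:],s[5:]  3  'aca'
   6  s[5:],s[3:]  5  'acaca'
   7  s[3:],s[13:]  2  'ac'
   8  s[13:],s[12:]  0  ''
   9  s[12:],s[11:]  1  'b'
  10  s[11:],s[10:]  2  'bb'
  11  s[10:],s[15:]  0  ''
  12  s[15:],s[1:]  2  'ca'
  13  s[1:],s[8:]  2  'ca'
  14  s[8:],s[6:]  2  'ca'
  15  s[6:],s[4:]  4  'caca'
  16  s[4:],s[14:]  1  'c'

[0, 1, 1, 1, 3, 3, 5, 2, 0, 1, 2, 0, 2, 2, 2, 4, 1]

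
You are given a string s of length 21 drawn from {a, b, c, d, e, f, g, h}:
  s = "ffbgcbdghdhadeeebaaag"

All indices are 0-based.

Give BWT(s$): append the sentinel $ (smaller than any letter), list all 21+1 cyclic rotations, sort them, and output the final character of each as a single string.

gbahaecfgabheedf$abddg

rank  rotation                last
    0  $ffbgcbdghdhadeeebaaag  g
    1  aaag$ffbgcbdghdhadeeeb  b
    2  aag$ffbgcbdghdhadeeeba  a
    3  adeeebaaag$ffbgcbdghdh  h
    4  ag$ffbgcbdghdhadeeebaa  a
    5  baaag$ffbgcbdghdhadeee  e
    6  bdghdhadeeebaaag$ffbgc  c
    7  bgcbdghdhadeeebaaag$ff  f
    8  cbdghdhadeeebaaag$ffbg  g
    9  deeebaaag$ffbgcbdghdha  a
   10  dghdhadeeebaaag$ffbgcb  b
   11  dhadeeebaaag$ffbgcbdgh  h
   12  ebaaag$ffbgcbdghdhadee  e
   13  eebaaag$ffbgcbdghdhade  e
   14  eeebaaag$ffbgcbdghdhad  d
   15  fbgcbdghdhadeeebaaag$f  f
   16  ffbgcbdghdhadeeebaaag$  $
   17  g$ffbgcbdghdhadeeebaaa  a
   18  gcbdghdhadeeebaaag$ffb  b
   19  ghdhadeeebaaag$ffbgcbd  d
   20  hadeeebaaag$ffbgcbdghd  d
   21  hdhadeeebaaag$ffbgcbdg  g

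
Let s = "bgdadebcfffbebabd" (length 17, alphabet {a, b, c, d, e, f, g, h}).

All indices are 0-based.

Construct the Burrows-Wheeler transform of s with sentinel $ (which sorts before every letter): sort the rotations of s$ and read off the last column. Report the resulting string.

rank  rotation            last
    0  $bgdadebcfffbebabd  d
    1  abd$bgdadebcfffbeb  b
    2  adebcfffbebabd$bgd  d
    3  babd$bgdadebcfffbe  e
    4  bcfffbebabd$bgdade  e
    5  bd$bgdadebcfffbeba  a
    6  bebabd$bgdadebcfff  f
    7  bgdadebcfffbebabd$  $
    8  cfffbebabd$bgdadeb  b
    9  d$bgdadebcfffbebab  b
   10  dadebcfffbebabd$bg  g
   11  debcfffbebabd$bgda  a
   12  ebabd$bgdadebcfffb  b
   13  ebcfffbebabd$bgdad  d
   14  fbebabd$bgdadebcff  f
   15  ffbebabd$bgdadebcf  f
   16  fffbebabd$bgdadebc  c
   17  gdadebcfffbebabd$b  b

dbdeeaf$bbgabdffcb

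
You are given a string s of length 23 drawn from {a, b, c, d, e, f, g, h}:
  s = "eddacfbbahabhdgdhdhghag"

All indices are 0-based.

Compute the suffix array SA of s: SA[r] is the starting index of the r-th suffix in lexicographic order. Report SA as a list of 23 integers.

[10, 3, 21, 8, 7, 6, 11, 4, 2, 1, 13, 15, 17, 0, 5, 22, 14, 19, 9, 20, 12, 16, 18]

sorted suffixes:
  #0 SA[0]=10  'abhdgdhdhghag'
  #1 SA[1]=3  'acfbbahabhdgdhdhghag'
  #2 SA[2]=21  'ag'
  #3 SA[3]=8  'ahabhdgdhdhghag'
  #4 SA[4]=7  'bahabhdgdhdhghag'
  #5 SA[5]=6  'bbahabhdgdhdhghag'
  #6 SA[6]=11  'bhdgdhdhghag'
  #7 SA[7]=4  'cfbbahabhdgdhdhghag'
  #8 SA[8]=2  'dacfbbahabhdgdhdhghag'
  #9 SA[9]=1  'ddacfbbahabhdgdhdhghag'
  #10 SA[10]=13  'dgdhdhghag'
  #11 SA[11]=15  'dhdhghag'
  #12 SA[12]=17  'dhghag'
  #13 SA[13]=0  'eddacfbbahabhdgdhdhghag'
  #14 SA[14]=5  'fbbahabhdgdhdhghag'
  #15 SA[15]=22  'g'
  #16 SA[16]=14  'gdhdhghag'
  #17 SA[17]=19  'ghag'
  #18 SA[18]=9  'habhdgdhdhghag'
  #19 SA[19]=20  'hag'
  #20 SA[20]=12  'hdgdhdhghag'
  #21 SA[21]=16  'hdhghag'
  #22 SA[22]=18  'hghag'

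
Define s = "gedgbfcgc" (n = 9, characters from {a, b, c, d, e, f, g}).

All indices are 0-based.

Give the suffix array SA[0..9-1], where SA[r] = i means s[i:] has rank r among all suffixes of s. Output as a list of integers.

[4, 8, 6, 2, 1, 5, 3, 7, 0]

rank→(start, suffix):
  0 → (4, 'bfcgc')
  1 → (8, 'c')
  2 → (6, 'cgc')
  3 → (2, 'dgbfcgc')
  4 → (1, 'edgbfcgc')
  5 → (5, 'fcgc')
  6 → (3, 'gbfcgc')
  7 → (7, 'gc')
  8 → (0, 'gedgbfcgc')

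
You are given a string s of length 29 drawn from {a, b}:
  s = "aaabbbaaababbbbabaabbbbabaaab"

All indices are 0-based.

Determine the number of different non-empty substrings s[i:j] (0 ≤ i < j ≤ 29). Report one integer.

336

sorted suffixes:
  #0 SA[0]=25  'aaab'
  #1 SA[1]=6  'aaababbbbabaabbbbabaaab'
  #2 SA[2]=0  'aaabbbaaababbbbabaabbbbabaaab'
  #3 SA[3]=26  'aab'
  #4 SA[4]=7  'aababbbbabaabbbbabaaab'
  #5 SA[5]=1  'aabbbaaababbbbabaabbbbabaaab'
  #6 SA[6]=17  'aabbbbabaaab'
  #7 SA[7]=27  'ab'
  #8 SA[8]=23  'abaaab'
  #9 SA[9]=15  'abaabbbbabaaab'
  #10 SA[10]=8  'ababbbbabaabbbbabaaab'
  #11 SA[11]=2  'abbbaaababbbbabaabbbbabaaab'
  #12 SA[12]=18  'abbbbabaaab'
  #13 SA[13]=10  'abbbbabaabbbbabaaab'
  #14 SA[14]=28  'b'
  #15 SA[15]=24  'baaab'
  #16 SA[16]=5  'baaababbbbabaabbbbabaaab'
  #17 SA[17]=16  'baabbbbabaaab'
  #18 SA[18]=22  'babaaab'
  #19 SA[19]=14  'babaabbbbabaaab'
  #20 SA[20]=9  'babbbbabaabbbbabaaab'
  #21 SA[21]=4  'bbaaababbbbabaabbbbabaaab'
  #22 SA[22]=21  'bbabaaab'
  #23 SA[23]=13  'bbabaabbbbabaaab'
  #24 SA[24]=3  'bbbaaababbbbabaabbbbabaaab'
  #25 SA[25]=20  'bbbabaaab'
  #26 SA[26]=12  'bbbabaabbbbabaaab'
  #27 SA[27]=19  'bbbbabaaab'
  #28 SA[28]=11  'bbbbabaabbbbabaaab'

SA = [25, 6, 0, 26, 7, 1, 17, 27, 23, 15, 8, 2, 18, 10, 28, 24, 5, 16, 22, 14, 9, 4, 21, 13, 3, 20, 12, 19, 11]
[i] adj suffixes → lcp
  [1] 25/6 → 4 ('aaab')
  [2] 6/0 → 4 ('aaab')
  [3] 0/26 → 2 ('aa')
  [4] 26/7 → 3 ('aab')
  [5] 7/1 → 3 ('aab')
  [6] 1/17 → 5 ('aabbb')
  [7] 17/27 → 1 ('a')
  [8] 27/23 → 2 ('ab')
  [9] 23/15 → 4 ('abaa')
  [10] 15/8 → 3 ('aba')
  [11] 8/2 → 2 ('ab')
  [12] 2/18 → 4 ('abbb')
  [13] 18/10 → 9 ('abbbbabaa')
  [14] 10/28 → 0 ('')
  [15] 28/24 → 1 ('b')
  [16] 24/5 → 5 ('baaab')
  [17] 5/16 → 3 ('baa')
  [18] 16/22 → 2 ('ba')
  [19] 22/14 → 5 ('babaa')
  [20] 14/9 → 3 ('bab')
  [21] 9/4 → 1 ('b')
  [22] 4/21 → 3 ('bba')
  [23] 21/13 → 6 ('bbabaa')
  [24] 13/3 → 2 ('bb')
  [25] 3/20 → 4 ('bbba')
  [26] 20/12 → 7 ('bbbabaa')
  [27] 12/19 → 3 ('bbb')
  [28] 19/11 → 8 ('bbbbabaa')

n(n+1)/2 = 29·30/2 = 435
Σ LCP = 0 + 4 + 4 + 2 + 3 + 3 + 5 + 1 + 2 + 4 + 3 + 2 + 4 + 9 + 0 + 1 + 5 + 3 + 2 + 5 + 3 + 1 + 3 + 6 + 2 + 4 + 7 + 3 + 8 = 99
distinct = 435 − 99 = 336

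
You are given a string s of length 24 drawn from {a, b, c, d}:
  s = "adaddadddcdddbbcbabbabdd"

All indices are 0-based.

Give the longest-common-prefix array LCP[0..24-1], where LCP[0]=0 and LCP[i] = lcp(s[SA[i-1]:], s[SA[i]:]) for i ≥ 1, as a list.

rank→(start, suffix):
  0 → (17, 'abbabdd')
  1 → (20, 'abdd')
  2 → (0, 'adaddadddcdddbbcbabbabdd')
  3 → (2, 'addadddcdddbbcbabbabdd')
  4 → (5, 'adddcdddbbcbabbabdd')
  5 → (16, 'babbabdd')
  6 → (19, 'babdd')
  7 → (18, 'bbabdd')
  8 → (13, 'bbcbabbabdd')
  9 → (14, 'bcbabbabdd')
  10 → (21, 'bdd')
  11 → (15, 'cbabbabdd')
  12 → (9, 'cdddbbcbabbabdd')
  13 → (23, 'd')
  14 → (1, 'daddadddcdddbbcbabbabdd')
  15 → (4, 'dadddcdddbbcbabbabdd')
  16 → (12, 'dbbcbabbabdd')
  17 → (8, 'dcdddbbcbabbabdd')
  18 → (22, 'dd')
  19 → (3, 'ddadddcdddbbcbabbabdd')
  20 → (11, 'ddbbcbabbabdd')
  21 → (7, 'ddcdddbbcbabbabdd')
  22 → (10, 'dddbbcbabbabdd')
  23 → (6, 'dddcdddbbcbabbabdd')

SA = [17, 20, 0, 2, 5, 16, 19, 18, 13, 14, 21, 15, 9, 23, 1, 4, 12, 8, 22, 3, 11, 7, 10, 6]
rank  pair      lcp
   1  s[17:],s[20:]  2  'ab'
   2  s[20:],s[0:]  1  'a'
   3  s[0:],s[2:]  2  'ad'
   4  s[2:],s[5:]  3  'add'
   5  s[5:],s[16:]  0  ''
   6  s[16:],s[19:]  3  'bab'
   7  s[19:],s[18:]  1  'b'
   8  s[18:],s[13:]  2  'bb'
   9  s[13:],s[14:]  1  'b'
  10  s[14:],s[21:]  1  'b'
  11  s[21:],s[15:]  0  ''
  12  s[15:],s[9:]  1  'c'
  13  s[9:],s[23:]  0  ''
  14  s[23:],s[1:]  1  'd'
  15  s[1:],s[4:]  4  'dadd'
  16  s[4:],s[12:]  1  'd'
  17  s[12:],s[8:]  1  'd'
  18  s[8:],s[22:]  1  'd'
  19  s[22:],s[3:]  2  'dd'
  20  s[3:],s[11:]  2  'dd'
  21  s[11:],s[7:]  2  'dd'
  22  s[7:],s[10:]  2  'dd'
  23  s[10:],s[6:]  3  'ddd'

[0, 2, 1, 2, 3, 0, 3, 1, 2, 1, 1, 0, 1, 0, 1, 4, 1, 1, 1, 2, 2, 2, 2, 3]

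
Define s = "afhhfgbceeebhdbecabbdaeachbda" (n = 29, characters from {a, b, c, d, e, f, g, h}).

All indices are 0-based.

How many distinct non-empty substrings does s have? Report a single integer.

410

rank→(start, suffix):
  0 → (28, 'a')
  1 → (17, 'abbdaeachbda')
  2 → (23, 'achbda')
  3 → (21, 'aeachbda')
  4 → (0, 'afhhfgbceeebhdbecabbdaeachbda')
  5 → (18, 'bbdaeachbda')
  6 → (6, 'bceeebhdbecabbdaeachbda')
  7 → (26, 'bda')
  8 → (19, 'bdaeachbda')
  9 → (14, 'becabbdaeachbda')
  10 → (11, 'bhdbecabbdaeachbda')
  11 → (16, 'cabbdaeachbda')
  12 → (7, 'ceeebhdbecabbdaeachbda')
  13 → (24, 'chbda')
  14 → (27, 'da')
  15 → (20, 'daeachbda')
  16 → (13, 'dbecabbdaeachbda')
  17 → (22, 'eachbda')
  18 → (10, 'ebhdbecabbdaeachbda')
  19 → (15, 'ecabbdaeachbda')
  20 → (9, 'eebhdbecabbdaeachbda')
  21 → (8, 'eeebhdbecabbdaeachbda')
  22 → (4, 'fgbceeebhdbecabbdaeachbda')
  23 → (1, 'fhhfgbceeebhdbecabbdaeachbda')
  24 → (5, 'gbceeebhdbecabbdaeachbda')
  25 → (25, 'hbda')
  26 → (12, 'hdbecabbdaeachbda')
  27 → (3, 'hfgbceeebhdbecabbdaeachbda')
  28 → (2, 'hhfgbceeebhdbecabbdaeachbda')

SA = [28, 17, 23, 21, 0, 18, 6, 26, 19, 14, 11, 16, 7, 24, 27, 20, 13, 22, 10, 15, 9, 8, 4, 1, 5, 25, 12, 3, 2]
i: (SA[i-1],SA[i]) lcp shared
  1: (28,17) 1 'a'
  2: (17,23) 1 'a'
  3: (23,21) 1 'a'
  4: (21,0) 1 'a'
  5: (0,18) 0 ''
  6: (18,6) 1 'b'
  7: (6,26) 1 'b'
  8: (26,19) 3 'bda'
  9: (19,14) 1 'b'
  10: (14,11) 1 'b'
  11: (11,16) 0 ''
  12: (16,7) 1 'c'
  13: (7,24) 1 'c'
  14: (24,27) 0 ''
  15: (27,20) 2 'da'
  16: (20,13) 1 'd'
  17: (13,22) 0 ''
  18: (22,10) 1 'e'
  19: (10,15) 1 'e'
  20: (15,9) 1 'e'
  21: (9,8) 2 'ee'
  22: (8,4) 0 ''
  23: (4,1) 1 'f'
  24: (1,5) 0 ''
  25: (5,25) 0 ''
  26: (25,12) 1 'h'
  27: (12,3) 1 'h'
  28: (3,2) 1 'h'

n(n+1)/2 = 29·30/2 = 435
Σ LCP = 0 + 1 + 1 + 1 + 1 + 0 + 1 + 1 + 3 + 1 + 1 + 0 + 1 + 1 + 0 + 2 + 1 + 0 + 1 + 1 + 1 + 2 + 0 + 1 + 0 + 0 + 1 + 1 + 1 = 25
distinct = 435 − 25 = 410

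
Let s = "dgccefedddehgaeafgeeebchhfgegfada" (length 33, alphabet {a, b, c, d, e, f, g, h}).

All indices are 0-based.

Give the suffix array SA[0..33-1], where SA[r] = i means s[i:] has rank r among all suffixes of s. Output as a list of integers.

rank→(start, suffix):
  0 → (32, 'a')
  1 → (30, 'ada')
  2 → (13, 'aeafgeeebchhfgegfada')
  3 → (15, 'afgeeebchhfgegfada')
  4 → (21, 'bchhfgegfada')
  5 → (2, 'ccefedddehgaeafgeeebchhfgegfada')
  6 → (3, 'cefedddehgaeafgeeebchhfgegfada')
  7 → (22, 'chhfgegfada')
  8 → (31, 'da')
  9 → (7, 'dddehgaeafgeeebchhfgegfada')
  10 → (8, 'ddehgaeafgeeebchhfgegfada')
  11 → (9, 'dehgaeafgeeebchhfgegfada')
  12 → (0, 'dgccefedddehgaeafgeeebchhfgegfada')
  13 → (14, 'eafgeeebchhfgegfada')
  14 → (20, 'ebchhfgegfada')
  15 → (6, 'edddehgaeafgeeebchhfgegfada')
  16 → (19, 'eebchhfgegfada')
  17 → (18, 'eeebchhfgegfada')
  18 → (4, 'efedddehgaeafgeeebchhfgegfada')
  19 → (27, 'egfada')
  20 → (10, 'ehgaeafgeeebchhfgegfada')
  21 → (29, 'fada')
  22 → (5, 'fedddehgaeafgeeebchhfgegfada')
  23 → (16, 'fgeeebchhfgegfada')
  24 → (25, 'fgegfada')
  25 → (12, 'gaeafgeeebchhfgegfada')
  26 → (1, 'gccefedddehgaeafgeeebchhfgegfada')
  27 → (17, 'geeebchhfgegfada')
  28 → (26, 'gegfada')
  29 → (28, 'gfada')
  30 → (24, 'hfgegfada')
  31 → (11, 'hgaeafgeeebchhfgegfada')
  32 → (23, 'hhfgegfada')

[32, 30, 13, 15, 21, 2, 3, 22, 31, 7, 8, 9, 0, 14, 20, 6, 19, 18, 4, 27, 10, 29, 5, 16, 25, 12, 1, 17, 26, 28, 24, 11, 23]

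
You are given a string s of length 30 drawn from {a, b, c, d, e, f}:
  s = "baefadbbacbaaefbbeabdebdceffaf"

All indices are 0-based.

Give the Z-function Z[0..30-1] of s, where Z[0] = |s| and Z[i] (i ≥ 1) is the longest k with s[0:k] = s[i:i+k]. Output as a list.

[30, 0, 0, 0, 0, 0, 1, 2, 0, 0, 2, 0, 0, 0, 0, 1, 1, 0, 0, 1, 0, 0, 1, 0, 0, 0, 0, 0, 0, 0]

Z[0]=30
i=1: fresh scan; Z[1]=0
i=2: fresh scan; Z[2]=0
i=3: fresh scan; Z[3]=0
i=4: fresh scan; Z[4]=0
i=5: fresh scan; Z[5]=0
i=6: fresh scan; Z[6]=1 scan→box=[6,7)
i=7: fresh scan; Z[7]=2 scan→box=[7,9)
i=8: min(r-i=1, Z[1]=0)=0; Z[8]=0
i=9: fresh scan; Z[9]=0
i=10: fresh scan; Z[10]=2 scan→box=[10,12)
i=11: min(r-i=1, Z[1]=0)=0; Z[11]=0
i=12: fresh scan; Z[12]=0
i=13: fresh scan; Z[13]=0
i=14: fresh scan; Z[14]=0
i=15: fresh scan; Z[15]=1 scan→box=[15,16)
i=16: fresh scan; Z[16]=1 scan→box=[16,17)
i=17: fresh scan; Z[17]=0
i=18: fresh scan; Z[18]=0
i=19: fresh scan; Z[19]=1 scan→box=[19,20)
i=20: fresh scan; Z[20]=0
i=21: fresh scan; Z[21]=0
i=22: fresh scan; Z[22]=1 scan→box=[22,23)
i=23: fresh scan; Z[23]=0
i=24: fresh scan; Z[24]=0
i=25: fresh scan; Z[25]=0
i=26: fresh scan; Z[26]=0
i=27: fresh scan; Z[27]=0
i=28: fresh scan; Z[28]=0
i=29: fresh scan; Z[29]=0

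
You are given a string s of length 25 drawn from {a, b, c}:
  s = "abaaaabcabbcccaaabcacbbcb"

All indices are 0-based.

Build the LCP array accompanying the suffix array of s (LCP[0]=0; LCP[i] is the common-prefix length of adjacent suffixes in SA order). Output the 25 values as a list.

[0, 3, 6, 2, 5, 1, 2, 2, 4, 1, 0, 1, 1, 3, 1, 3, 2, 2, 0, 2, 2, 1, 2, 1, 2]

sorted suffixes:
  #0 SA[0]=2  'aaaabcabbcccaaabcacbbcb'
  #1 SA[1]=3  'aaabcabbcccaaabcacbbcb'
  #2 SA[2]=14  'aaabcacbbcb'
  #3 SA[3]=4  'aabcabbcccaaabcacbbcb'
  #4 SA[4]=15  'aabcacbbcb'
  #5 SA[5]=0  'abaaaabcabbcccaaabcacbbcb'
  #6 SA[6]=8  'abbcccaaabcacbbcb'
  #7 SA[7]=5  'abcabbcccaaabcacbbcb'
  #8 SA[8]=16  'abcacbbcb'
  #9 SA[9]=19  'acbbcb'
  #10 SA[10]=24  'b'
  #11 SA[11]=1  'baaaabcabbcccaaabcacbbcb'
  #12 SA[12]=21  'bbcb'
  #13 SA[13]=9  'bbcccaaabcacbbcb'
  #14 SA[14]=6  'bcabbcccaaabcacbbcb'
  #15 SA[15]=17  'bcacbbcb'
  #16 SA[16]=22  'bcb'
  #17 SA[17]=10  'bcccaaabcacbbcb'
  #18 SA[18]=13  'caaabcacbbcb'
  #19 SA[19]=7  'cabbcccaaabcacbbcb'
  #20 SA[20]=18  'cacbbcb'
  #21 SA[21]=23  'cb'
  #22 SA[22]=20  'cbbcb'
  #23 SA[23]=12  'ccaaabcacbbcb'
  #24 SA[24]=11  'cccaaabcacbbcb'

SA = [2, 3, 14, 4, 15, 0, 8, 5, 16, 19, 24, 1, 21, 9, 6, 17, 22, 10, 13, 7, 18, 23, 20, 12, 11]
rank  pair      lcp
   1  s[2:],s[3:]  3  'aaa'
   2  s[3:],s[14:]  6  'aaabca'
   3  s[14:],s[4:]  2  'aa'
   4  s[4:],s[15:]  5  'aabca'
   5  s[15:],s[0:]  1  'a'
   6  s[0:],s[8:]  2  'ab'
   7  s[8:],s[5:]  2  'ab'
   8  s[5:],s[16:]  4  'abca'
   9  s[16:],s[19:]  1  'a'
  10  s[19:],s[24:]  0  ''
  11  s[24:],s[1:]  1  'b'
  12  s[1:],s[21:]  1  'b'
  13  s[21:],s[9:]  3  'bbc'
  14  s[9:],s[6:]  1  'b'
  15  s[6:],s[17:]  3  'bca'
  16  s[17:],s[22:]  2  'bc'
  17  s[22:],s[10:]  2  'bc'
  18  s[10:],s[13:]  0  ''
  19  s[13:],s[7:]  2  'ca'
  20  s[7:],s[18:]  2  'ca'
  21  s[18:],s[23:]  1  'c'
  22  s[23:],s[20:]  2  'cb'
  23  s[20:],s[12:]  1  'c'
  24  s[12:],s[11:]  2  'cc'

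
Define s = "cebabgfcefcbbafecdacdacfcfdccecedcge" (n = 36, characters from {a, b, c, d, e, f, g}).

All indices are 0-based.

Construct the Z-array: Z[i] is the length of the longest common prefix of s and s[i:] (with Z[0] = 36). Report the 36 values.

Z[0]=36
i=1: outside box; Z[1]=0
i=2: outside box; Z[2]=0
i=3: outside box; Z[3]=0
i=4: outside box; Z[4]=0
i=5: outside box; Z[5]=0
i=6: outside box; Z[6]=0
i=7: outside box; Z[7]=2 extend→box=[7,9)
i=8: min(r-i=1, Z[1]=0)=0; Z[8]=0
i=9: outside box; Z[9]=0
i=10: outside box; Z[10]=1 extend→box=[10,11)
i=11: outside box; Z[11]=0
i=12: outside box; Z[12]=0
i=13: outside box; Z[13]=0
i=14: outside box; Z[14]=0
i=15: outside box; Z[15]=0
i=16: outside box; Z[16]=1 extend→box=[16,17)
i=17: outside box; Z[17]=0
i=18: outside box; Z[18]=0
i=19: outside box; Z[19]=1 extend→box=[19,20)
i=20: outside box; Z[20]=0
i=21: outside box; Z[21]=0
i=22: outside box; Z[22]=1 extend→box=[22,23)
i=23: outside box; Z[23]=0
i=24: outside box; Z[24]=1 extend→box=[24,25)
i=25: outside box; Z[25]=0
i=26: outside box; Z[26]=0
i=27: outside box; Z[27]=1 extend→box=[27,28)
i=28: outside box; Z[28]=2 extend→box=[28,30)
i=29: min(r-i=1, Z[1]=0)=0; Z[29]=0
i=30: outside box; Z[30]=2 extend→box=[30,32)
i=31: min(r-i=1, Z[1]=0)=0; Z[31]=0
i=32: outside box; Z[32]=0
i=33: outside box; Z[33]=1 extend→box=[33,34)
i=34: outside box; Z[34]=0
i=35: outside box; Z[35]=0

[36, 0, 0, 0, 0, 0, 0, 2, 0, 0, 1, 0, 0, 0, 0, 0, 1, 0, 0, 1, 0, 0, 1, 0, 1, 0, 0, 1, 2, 0, 2, 0, 0, 1, 0, 0]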